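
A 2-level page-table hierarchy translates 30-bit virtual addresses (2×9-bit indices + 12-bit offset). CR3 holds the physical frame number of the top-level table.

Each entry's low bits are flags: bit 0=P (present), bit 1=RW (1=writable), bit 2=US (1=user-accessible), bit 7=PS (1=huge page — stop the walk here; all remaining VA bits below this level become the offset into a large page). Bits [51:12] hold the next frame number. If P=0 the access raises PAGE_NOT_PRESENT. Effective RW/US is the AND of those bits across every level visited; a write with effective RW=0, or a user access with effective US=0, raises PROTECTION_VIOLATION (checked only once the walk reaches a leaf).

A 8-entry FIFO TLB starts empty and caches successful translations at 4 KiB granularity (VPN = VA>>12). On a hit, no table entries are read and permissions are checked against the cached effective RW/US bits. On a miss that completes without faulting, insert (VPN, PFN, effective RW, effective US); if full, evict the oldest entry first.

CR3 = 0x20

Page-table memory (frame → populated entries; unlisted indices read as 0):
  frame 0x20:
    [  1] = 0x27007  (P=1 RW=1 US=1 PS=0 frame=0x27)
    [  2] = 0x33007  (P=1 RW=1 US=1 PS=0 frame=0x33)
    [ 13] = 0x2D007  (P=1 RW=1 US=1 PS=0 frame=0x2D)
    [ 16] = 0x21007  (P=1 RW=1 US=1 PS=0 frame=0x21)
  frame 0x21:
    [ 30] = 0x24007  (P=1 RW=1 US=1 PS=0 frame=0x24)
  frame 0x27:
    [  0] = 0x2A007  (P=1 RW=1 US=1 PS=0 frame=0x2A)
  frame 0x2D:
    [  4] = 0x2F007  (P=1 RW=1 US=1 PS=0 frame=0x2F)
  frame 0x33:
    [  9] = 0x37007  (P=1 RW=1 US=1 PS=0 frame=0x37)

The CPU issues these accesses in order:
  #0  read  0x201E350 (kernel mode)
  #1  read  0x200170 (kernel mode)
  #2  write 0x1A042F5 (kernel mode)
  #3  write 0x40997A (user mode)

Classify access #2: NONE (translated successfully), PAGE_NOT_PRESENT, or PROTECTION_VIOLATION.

Walk each access:
#0 VA=0x201E350 (r,kernel):
  lvl0: tbl 0x20, slot 16 ⇒ 0x21007 (P1/RW1/US1/PS0)
  lvl1: tbl 0x21, slot 30 ⇒ 0x24007 (P1/RW1/US1/PS0)
  ✓ 0x24350  — 2 lookups
#1 VA=0x200170 (r,kernel):
  lvl0: tbl 0x20, slot 1 ⇒ 0x27007 (P1/RW1/US1/PS0)
  lvl1: tbl 0x27, slot 0 ⇒ 0x2A007 (P1/RW1/US1/PS0)
  ✓ 0x2A170  — 2 lookups
#2 VA=0x1A042F5 (w,kernel):
  lvl0: tbl 0x20, slot 13 ⇒ 0x2D007 (P1/RW1/US1/PS0)
  lvl1: tbl 0x2D, slot 4 ⇒ 0x2F007 (P1/RW1/US1/PS0)
  ✓ 0x2F2F5  — 2 lookups
#3 VA=0x40997A (w,user):
  lvl0: tbl 0x20, slot 2 ⇒ 0x33007 (P1/RW1/US1/PS0)
  lvl1: tbl 0x33, slot 9 ⇒ 0x37007 (P1/RW1/US1/PS0)
  ✓ 0x3797A  — 2 lookups

Access #2 fault: NONE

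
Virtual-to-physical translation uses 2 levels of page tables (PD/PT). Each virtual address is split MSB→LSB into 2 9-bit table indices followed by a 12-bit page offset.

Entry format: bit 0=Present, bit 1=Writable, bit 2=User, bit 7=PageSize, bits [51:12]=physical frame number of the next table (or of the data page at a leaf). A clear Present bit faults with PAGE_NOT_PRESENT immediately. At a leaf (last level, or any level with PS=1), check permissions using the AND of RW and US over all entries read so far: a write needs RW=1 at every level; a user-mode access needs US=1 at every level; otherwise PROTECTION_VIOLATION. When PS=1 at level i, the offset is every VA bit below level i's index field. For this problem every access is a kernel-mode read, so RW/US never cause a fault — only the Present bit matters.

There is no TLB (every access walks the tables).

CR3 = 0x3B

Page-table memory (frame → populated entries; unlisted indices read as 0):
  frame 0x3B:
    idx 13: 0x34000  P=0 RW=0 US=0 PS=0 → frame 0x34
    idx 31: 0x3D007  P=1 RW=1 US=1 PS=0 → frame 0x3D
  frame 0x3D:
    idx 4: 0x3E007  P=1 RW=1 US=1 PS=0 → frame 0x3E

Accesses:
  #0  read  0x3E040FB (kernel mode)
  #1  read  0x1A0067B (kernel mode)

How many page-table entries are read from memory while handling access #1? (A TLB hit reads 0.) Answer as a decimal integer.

Per-access translation:
#0 VA=0x3E040FB (r,kernel):
  [0] read 0x3B idx=31: raw=0x3D007 flags P=1 W=1 U=1 S=0
  [1] read 0x3D idx=4: raw=0x3E007 flags P=1 W=1 U=1 S=0
  → PA=0x3E0FB  (2 entries read)
#1 VA=0x1A0067B (r,kernel):
  [0] read 0x3B idx=13: raw=0x34000 flags P=0 W=0 U=0 S=0
  ⇒ fault: PAGE_NOT_PRESENT  — 1 lookups

Entries read for #1: 1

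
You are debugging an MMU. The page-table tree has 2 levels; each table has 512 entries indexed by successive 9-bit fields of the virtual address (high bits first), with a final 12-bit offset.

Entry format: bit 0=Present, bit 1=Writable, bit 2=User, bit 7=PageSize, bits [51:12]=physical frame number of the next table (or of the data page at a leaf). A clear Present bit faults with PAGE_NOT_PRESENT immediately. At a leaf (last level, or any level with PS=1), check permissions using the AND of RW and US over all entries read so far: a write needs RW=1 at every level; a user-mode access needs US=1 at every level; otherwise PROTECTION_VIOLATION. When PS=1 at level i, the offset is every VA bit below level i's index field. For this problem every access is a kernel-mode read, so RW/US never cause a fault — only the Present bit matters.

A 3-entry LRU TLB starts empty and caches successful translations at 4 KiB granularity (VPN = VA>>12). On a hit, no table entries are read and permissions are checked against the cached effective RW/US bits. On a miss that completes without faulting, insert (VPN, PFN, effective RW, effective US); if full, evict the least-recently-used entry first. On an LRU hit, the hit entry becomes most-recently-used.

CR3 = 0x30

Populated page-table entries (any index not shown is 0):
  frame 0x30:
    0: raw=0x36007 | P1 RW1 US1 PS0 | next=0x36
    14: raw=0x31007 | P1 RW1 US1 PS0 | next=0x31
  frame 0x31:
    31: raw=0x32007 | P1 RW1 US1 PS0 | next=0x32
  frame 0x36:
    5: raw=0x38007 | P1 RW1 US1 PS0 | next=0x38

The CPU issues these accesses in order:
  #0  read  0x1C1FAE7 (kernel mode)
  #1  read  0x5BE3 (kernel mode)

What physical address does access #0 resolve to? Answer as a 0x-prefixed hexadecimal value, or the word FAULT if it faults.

Trace:
#0 VA=0x1C1FAE7 (r,kernel):
  L0 @0x30[14] → 0x31007  P=1,RW=1,US=1,PS=0
  L1 @0x31[31] → 0x32007  P=1,RW=1,US=1,PS=0
  ⇒ phys 0x32AE7  [2 reads]
#1 VA=0x5BE3 (r,kernel):
  L0 @0x30[0] → 0x36007  P=1,RW=1,US=1,PS=0
  L1 @0x36[5] → 0x38007  P=1,RW=1,US=1,PS=0
  ⇒ phys 0x38BE3  [2 reads]

Access #0 PA: 0x32AE7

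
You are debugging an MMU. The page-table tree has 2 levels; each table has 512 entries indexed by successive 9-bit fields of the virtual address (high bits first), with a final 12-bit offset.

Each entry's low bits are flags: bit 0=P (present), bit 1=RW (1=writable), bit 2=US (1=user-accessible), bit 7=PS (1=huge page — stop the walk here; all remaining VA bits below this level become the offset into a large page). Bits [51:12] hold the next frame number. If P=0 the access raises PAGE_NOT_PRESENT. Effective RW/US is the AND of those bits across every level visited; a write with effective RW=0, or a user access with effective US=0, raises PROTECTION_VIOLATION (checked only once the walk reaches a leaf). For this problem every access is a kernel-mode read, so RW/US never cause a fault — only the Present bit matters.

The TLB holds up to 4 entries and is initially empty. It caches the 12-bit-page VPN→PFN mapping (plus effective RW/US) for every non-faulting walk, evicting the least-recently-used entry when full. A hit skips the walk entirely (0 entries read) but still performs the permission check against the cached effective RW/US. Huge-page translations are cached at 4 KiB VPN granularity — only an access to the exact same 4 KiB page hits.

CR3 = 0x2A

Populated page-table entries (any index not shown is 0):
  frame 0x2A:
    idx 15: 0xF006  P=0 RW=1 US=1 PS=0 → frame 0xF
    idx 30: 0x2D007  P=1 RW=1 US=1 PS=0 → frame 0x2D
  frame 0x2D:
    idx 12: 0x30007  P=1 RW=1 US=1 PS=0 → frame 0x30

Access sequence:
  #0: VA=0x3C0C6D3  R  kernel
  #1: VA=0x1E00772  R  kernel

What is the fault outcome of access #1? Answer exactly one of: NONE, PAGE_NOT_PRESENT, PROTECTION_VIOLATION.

Trace:
#0 VA=0x3C0C6D3 (r,kernel):
  lvl0: tbl 0x2A, slot 30 ⇒ 0x2D007 (P1/RW1/US1/PS0)
  lvl1: tbl 0x2D, slot 12 ⇒ 0x30007 (P1/RW1/US1/PS0)
  ⇒ phys 0x306D3  [2 reads]
#1 VA=0x1E00772 (r,kernel):
  lvl0: tbl 0x2A, slot 15 ⇒ 0xF006 (P0/RW1/US1/PS0)
  ⇒ fault: PAGE_NOT_PRESENT  — 1 lookups

Access #1 fault: PAGE_NOT_PRESENT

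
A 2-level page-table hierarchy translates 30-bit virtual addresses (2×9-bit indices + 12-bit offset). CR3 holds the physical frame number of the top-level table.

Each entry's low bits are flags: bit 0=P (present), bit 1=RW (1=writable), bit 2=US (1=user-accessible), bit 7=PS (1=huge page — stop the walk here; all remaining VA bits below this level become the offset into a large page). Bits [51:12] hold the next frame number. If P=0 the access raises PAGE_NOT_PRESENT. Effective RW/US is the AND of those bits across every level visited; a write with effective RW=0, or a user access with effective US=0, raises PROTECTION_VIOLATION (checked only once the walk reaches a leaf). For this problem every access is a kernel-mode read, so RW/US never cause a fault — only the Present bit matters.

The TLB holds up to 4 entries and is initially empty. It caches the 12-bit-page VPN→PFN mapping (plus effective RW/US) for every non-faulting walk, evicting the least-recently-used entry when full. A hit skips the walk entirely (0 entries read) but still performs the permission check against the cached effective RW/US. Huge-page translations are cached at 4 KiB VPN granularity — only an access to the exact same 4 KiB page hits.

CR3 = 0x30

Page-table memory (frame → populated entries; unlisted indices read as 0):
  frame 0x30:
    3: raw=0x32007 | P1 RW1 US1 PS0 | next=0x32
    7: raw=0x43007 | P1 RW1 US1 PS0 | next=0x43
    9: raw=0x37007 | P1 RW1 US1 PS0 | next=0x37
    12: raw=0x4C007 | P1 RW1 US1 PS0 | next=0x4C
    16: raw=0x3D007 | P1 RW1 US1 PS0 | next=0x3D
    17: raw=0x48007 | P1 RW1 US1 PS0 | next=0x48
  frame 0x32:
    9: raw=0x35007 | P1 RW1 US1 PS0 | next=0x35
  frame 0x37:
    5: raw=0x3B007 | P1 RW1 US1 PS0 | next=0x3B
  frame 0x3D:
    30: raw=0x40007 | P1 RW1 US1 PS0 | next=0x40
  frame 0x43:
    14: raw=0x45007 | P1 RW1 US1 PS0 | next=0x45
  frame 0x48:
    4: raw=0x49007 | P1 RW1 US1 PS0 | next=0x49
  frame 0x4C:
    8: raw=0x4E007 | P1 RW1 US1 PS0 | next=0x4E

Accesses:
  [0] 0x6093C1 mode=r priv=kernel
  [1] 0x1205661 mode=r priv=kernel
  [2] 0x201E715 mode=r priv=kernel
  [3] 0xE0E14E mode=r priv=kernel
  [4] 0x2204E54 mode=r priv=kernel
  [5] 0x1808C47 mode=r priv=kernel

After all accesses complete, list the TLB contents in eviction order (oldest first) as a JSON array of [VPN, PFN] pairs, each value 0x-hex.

Per-access translation:
#0 VA=0x6093C1 (r,kernel):
  L0: frame=0x30 idx=3 entry=0x32007 [P=1 RW=1 US=1 PS=0]
  L1: frame=0x32 idx=9 entry=0x35007 [P=1 RW=1 US=1 PS=0]
  ✓ 0x353C1  — 2 lookups
#1 VA=0x1205661 (r,kernel):
  L0: frame=0x30 idx=9 entry=0x37007 [P=1 RW=1 US=1 PS=0]
  L1: frame=0x37 idx=5 entry=0x3B007 [P=1 RW=1 US=1 PS=0]
  ✓ 0x3B661  — 2 lookups
#2 VA=0x201E715 (r,kernel):
  L0: frame=0x30 idx=16 entry=0x3D007 [P=1 RW=1 US=1 PS=0]
  L1: frame=0x3D idx=30 entry=0x40007 [P=1 RW=1 US=1 PS=0]
  ✓ 0x40715  — 2 lookups
#3 VA=0xE0E14E (r,kernel):
  L0: frame=0x30 idx=7 entry=0x43007 [P=1 RW=1 US=1 PS=0]
  L1: frame=0x43 idx=14 entry=0x45007 [P=1 RW=1 US=1 PS=0]
  ✓ 0x4514E  — 2 lookups
#4 VA=0x2204E54 (r,kernel):
  L0: frame=0x30 idx=17 entry=0x48007 [P=1 RW=1 US=1 PS=0]
  L1: frame=0x48 idx=4 entry=0x49007 [P=1 RW=1 US=1 PS=0]
  ✓ 0x49E54  — 2 lookups
#5 VA=0x1808C47 (r,kernel):
  L0: frame=0x30 idx=12 entry=0x4C007 [P=1 RW=1 US=1 PS=0]
  L1: frame=0x4C idx=8 entry=0x4E007 [P=1 RW=1 US=1 PS=0]
  ✓ 0x4EC47  — 2 lookups

TLB: [["0x201E", "0x40"], ["0xE0E", "0x45"], ["0x2204", "0x49"], ["0x1808", "0x4E"]]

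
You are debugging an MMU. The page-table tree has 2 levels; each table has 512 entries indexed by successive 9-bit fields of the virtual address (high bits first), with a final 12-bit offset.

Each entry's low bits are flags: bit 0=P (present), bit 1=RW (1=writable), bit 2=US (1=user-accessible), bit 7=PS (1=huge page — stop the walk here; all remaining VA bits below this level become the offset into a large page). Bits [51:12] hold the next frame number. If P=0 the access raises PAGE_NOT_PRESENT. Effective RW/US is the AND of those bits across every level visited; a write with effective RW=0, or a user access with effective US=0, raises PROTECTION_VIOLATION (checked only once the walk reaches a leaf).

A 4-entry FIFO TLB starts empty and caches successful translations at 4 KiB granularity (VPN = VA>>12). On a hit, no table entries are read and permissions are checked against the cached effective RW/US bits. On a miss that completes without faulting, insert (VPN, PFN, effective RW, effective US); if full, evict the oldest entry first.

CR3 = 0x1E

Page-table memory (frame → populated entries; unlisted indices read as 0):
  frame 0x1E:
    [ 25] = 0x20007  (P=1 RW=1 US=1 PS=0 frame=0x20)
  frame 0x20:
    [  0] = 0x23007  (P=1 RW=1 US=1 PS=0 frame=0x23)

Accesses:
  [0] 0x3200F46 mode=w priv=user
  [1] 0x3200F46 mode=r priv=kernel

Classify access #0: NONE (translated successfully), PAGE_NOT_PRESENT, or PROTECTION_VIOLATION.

Walk each access:
#0 VA=0x3200F46 (w,user):
  [0] read 0x1E idx=25: raw=0x20007 flags P=1 W=1 U=1 S=0
  [1] read 0x20 idx=0: raw=0x23007 flags P=1 W=1 U=1 S=0
  → PA=0x23F46  (2 entries read)
#1 VA=0x3200F46 (r,kernel):
  TLB hit vpn=0x3200 → PA=0x23F46

Access #0 fault: NONE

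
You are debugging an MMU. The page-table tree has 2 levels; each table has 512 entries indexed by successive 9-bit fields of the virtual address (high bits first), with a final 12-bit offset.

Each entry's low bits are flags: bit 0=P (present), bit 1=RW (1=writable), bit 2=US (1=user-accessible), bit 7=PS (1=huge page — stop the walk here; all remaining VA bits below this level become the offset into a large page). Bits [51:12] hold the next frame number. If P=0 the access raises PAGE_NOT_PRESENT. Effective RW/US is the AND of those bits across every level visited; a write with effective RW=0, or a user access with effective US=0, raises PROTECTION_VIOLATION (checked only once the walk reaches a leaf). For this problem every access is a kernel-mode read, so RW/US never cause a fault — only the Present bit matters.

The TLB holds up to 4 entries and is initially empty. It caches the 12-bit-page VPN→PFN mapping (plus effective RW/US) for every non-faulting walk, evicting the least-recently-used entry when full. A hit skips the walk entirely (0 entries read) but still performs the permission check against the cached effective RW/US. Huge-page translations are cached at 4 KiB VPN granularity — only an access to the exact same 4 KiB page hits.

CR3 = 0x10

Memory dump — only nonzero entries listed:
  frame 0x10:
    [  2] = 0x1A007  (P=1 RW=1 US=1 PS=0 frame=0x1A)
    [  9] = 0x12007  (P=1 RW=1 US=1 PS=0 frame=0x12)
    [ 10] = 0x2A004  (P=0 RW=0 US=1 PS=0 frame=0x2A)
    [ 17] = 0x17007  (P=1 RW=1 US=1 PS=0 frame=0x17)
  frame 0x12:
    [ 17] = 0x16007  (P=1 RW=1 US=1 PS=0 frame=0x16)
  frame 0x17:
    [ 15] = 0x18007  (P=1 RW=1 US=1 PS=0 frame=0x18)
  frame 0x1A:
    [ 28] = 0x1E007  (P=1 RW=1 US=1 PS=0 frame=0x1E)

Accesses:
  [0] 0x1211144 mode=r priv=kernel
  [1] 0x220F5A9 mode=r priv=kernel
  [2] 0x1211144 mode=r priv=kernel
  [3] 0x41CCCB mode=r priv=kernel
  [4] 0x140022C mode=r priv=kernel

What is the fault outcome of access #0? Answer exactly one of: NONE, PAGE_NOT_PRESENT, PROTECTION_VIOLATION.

Trace:
#0 VA=0x1211144 (r,kernel):
  L0 @0x10[9] → 0x12007  P=1,RW=1,US=1,PS=0
  L1 @0x12[17] → 0x16007  P=1,RW=1,US=1,PS=0
  ✓ 0x16144  — 2 lookups
#1 VA=0x220F5A9 (r,kernel):
  L0 @0x10[17] → 0x17007  P=1,RW=1,US=1,PS=0
  L1 @0x17[15] → 0x18007  P=1,RW=1,US=1,PS=0
  ✓ 0x185A9  — 2 lookups
#2 VA=0x1211144 (r,kernel):
  TLB hit vpn=0x1211 → PA=0x16144
#3 VA=0x41CCCB (r,kernel):
  L0 @0x10[2] → 0x1A007  P=1,RW=1,US=1,PS=0
  L1 @0x1A[28] → 0x1E007  P=1,RW=1,US=1,PS=0
  ✓ 0x1ECCB  — 2 lookups
#4 VA=0x140022C (r,kernel):
  L0 @0x10[10] → 0x2A004  P=0,RW=0,US=1,PS=0
  ✗ PAGE_NOT_PRESENT  [1 reads]

Access #0 fault: NONE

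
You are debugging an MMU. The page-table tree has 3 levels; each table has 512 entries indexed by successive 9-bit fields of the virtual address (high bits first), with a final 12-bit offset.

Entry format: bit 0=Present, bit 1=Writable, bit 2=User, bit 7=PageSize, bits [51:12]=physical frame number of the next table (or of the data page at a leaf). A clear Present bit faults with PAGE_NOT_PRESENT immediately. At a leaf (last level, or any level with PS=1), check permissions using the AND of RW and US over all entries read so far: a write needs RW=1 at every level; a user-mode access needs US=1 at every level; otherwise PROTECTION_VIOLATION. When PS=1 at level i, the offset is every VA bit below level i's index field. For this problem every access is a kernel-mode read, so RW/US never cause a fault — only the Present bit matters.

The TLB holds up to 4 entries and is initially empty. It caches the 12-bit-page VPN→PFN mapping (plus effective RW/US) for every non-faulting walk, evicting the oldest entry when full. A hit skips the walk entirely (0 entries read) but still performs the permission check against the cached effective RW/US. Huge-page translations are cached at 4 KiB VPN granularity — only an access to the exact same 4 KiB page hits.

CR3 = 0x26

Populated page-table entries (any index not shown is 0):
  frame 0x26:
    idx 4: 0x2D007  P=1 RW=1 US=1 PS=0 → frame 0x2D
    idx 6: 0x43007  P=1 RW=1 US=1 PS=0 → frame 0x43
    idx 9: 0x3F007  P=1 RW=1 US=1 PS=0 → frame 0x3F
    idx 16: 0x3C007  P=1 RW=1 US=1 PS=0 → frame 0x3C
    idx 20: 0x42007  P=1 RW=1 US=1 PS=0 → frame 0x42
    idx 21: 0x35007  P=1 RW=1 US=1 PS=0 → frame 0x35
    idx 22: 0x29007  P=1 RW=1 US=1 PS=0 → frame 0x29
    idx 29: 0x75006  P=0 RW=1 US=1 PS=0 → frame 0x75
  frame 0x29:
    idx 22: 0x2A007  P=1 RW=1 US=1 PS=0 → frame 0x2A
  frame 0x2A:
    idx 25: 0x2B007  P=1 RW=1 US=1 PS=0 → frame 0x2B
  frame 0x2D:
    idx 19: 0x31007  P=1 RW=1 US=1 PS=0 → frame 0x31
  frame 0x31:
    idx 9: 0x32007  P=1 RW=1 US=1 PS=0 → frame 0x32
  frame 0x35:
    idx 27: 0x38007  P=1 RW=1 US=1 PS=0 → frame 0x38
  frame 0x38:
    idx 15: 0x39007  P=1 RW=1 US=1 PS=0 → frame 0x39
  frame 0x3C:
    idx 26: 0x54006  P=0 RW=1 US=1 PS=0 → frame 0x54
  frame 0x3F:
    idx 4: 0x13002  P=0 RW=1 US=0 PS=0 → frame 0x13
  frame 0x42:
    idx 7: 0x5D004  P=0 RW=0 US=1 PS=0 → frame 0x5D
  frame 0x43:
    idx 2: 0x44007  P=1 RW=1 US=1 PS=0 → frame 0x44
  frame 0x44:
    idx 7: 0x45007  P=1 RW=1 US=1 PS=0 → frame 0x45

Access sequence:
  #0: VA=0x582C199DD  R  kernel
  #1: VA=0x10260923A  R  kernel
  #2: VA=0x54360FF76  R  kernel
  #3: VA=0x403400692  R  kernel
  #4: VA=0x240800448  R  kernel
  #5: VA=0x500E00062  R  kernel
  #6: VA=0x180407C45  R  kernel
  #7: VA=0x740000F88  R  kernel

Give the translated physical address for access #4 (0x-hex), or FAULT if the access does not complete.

Trace:
#0 VA=0x582C199DD (r,kernel):
  L0 @0x26[22] → 0x29007  P=1,RW=1,US=1,PS=0
  L1 @0x29[22] → 0x2A007  P=1,RW=1,US=1,PS=0
  L2 @0x2A[25] → 0x2B007  P=1,RW=1,US=1,PS=0
  → PA=0x2B9DD  (3 entries read)
#1 VA=0x10260923A (r,kernel):
  L0 @0x26[4] → 0x2D007  P=1,RW=1,US=1,PS=0
  L1 @0x2D[19] → 0x31007  P=1,RW=1,US=1,PS=0
  L2 @0x31[9] → 0x32007  P=1,RW=1,US=1,PS=0
  → PA=0x3223A  (3 entries read)
#2 VA=0x54360FF76 (r,kernel):
  L0 @0x26[21] → 0x35007  P=1,RW=1,US=1,PS=0
  L1 @0x35[27] → 0x38007  P=1,RW=1,US=1,PS=0
  L2 @0x38[15] → 0x39007  P=1,RW=1,US=1,PS=0
  → PA=0x39F76  (3 entries read)
#3 VA=0x403400692 (r,kernel):
  L0 @0x26[16] → 0x3C007  P=1,RW=1,US=1,PS=0
  L1 @0x3C[26] → 0x54006  P=0,RW=1,US=1,PS=0
  ⇒ fault: PAGE_NOT_PRESENT  — 2 lookups
#4 VA=0x240800448 (r,kernel):
  L0 @0x26[9] → 0x3F007  P=1,RW=1,US=1,PS=0
  L1 @0x3F[4] → 0x13002  P=0,RW=1,US=0,PS=0
  ⇒ fault: PAGE_NOT_PRESENT  — 2 lookups
#5 VA=0x500E00062 (r,kernel):
  L0 @0x26[20] → 0x42007  P=1,RW=1,US=1,PS=0
  L1 @0x42[7] → 0x5D004  P=0,RW=0,US=1,PS=0
  ⇒ fault: PAGE_NOT_PRESENT  — 2 lookups
#6 VA=0x180407C45 (r,kernel):
  L0 @0x26[6] → 0x43007  P=1,RW=1,US=1,PS=0
  L1 @0x43[2] → 0x44007  P=1,RW=1,US=1,PS=0
  L2 @0x44[7] → 0x45007  P=1,RW=1,US=1,PS=0
  → PA=0x45C45  (3 entries read)
#7 VA=0x740000F88 (r,kernel):
  L0 @0x26[29] → 0x75006  P=0,RW=1,US=1,PS=0
  ⇒ fault: PAGE_NOT_PRESENT  — 1 lookups

Access #4 PA: FAULT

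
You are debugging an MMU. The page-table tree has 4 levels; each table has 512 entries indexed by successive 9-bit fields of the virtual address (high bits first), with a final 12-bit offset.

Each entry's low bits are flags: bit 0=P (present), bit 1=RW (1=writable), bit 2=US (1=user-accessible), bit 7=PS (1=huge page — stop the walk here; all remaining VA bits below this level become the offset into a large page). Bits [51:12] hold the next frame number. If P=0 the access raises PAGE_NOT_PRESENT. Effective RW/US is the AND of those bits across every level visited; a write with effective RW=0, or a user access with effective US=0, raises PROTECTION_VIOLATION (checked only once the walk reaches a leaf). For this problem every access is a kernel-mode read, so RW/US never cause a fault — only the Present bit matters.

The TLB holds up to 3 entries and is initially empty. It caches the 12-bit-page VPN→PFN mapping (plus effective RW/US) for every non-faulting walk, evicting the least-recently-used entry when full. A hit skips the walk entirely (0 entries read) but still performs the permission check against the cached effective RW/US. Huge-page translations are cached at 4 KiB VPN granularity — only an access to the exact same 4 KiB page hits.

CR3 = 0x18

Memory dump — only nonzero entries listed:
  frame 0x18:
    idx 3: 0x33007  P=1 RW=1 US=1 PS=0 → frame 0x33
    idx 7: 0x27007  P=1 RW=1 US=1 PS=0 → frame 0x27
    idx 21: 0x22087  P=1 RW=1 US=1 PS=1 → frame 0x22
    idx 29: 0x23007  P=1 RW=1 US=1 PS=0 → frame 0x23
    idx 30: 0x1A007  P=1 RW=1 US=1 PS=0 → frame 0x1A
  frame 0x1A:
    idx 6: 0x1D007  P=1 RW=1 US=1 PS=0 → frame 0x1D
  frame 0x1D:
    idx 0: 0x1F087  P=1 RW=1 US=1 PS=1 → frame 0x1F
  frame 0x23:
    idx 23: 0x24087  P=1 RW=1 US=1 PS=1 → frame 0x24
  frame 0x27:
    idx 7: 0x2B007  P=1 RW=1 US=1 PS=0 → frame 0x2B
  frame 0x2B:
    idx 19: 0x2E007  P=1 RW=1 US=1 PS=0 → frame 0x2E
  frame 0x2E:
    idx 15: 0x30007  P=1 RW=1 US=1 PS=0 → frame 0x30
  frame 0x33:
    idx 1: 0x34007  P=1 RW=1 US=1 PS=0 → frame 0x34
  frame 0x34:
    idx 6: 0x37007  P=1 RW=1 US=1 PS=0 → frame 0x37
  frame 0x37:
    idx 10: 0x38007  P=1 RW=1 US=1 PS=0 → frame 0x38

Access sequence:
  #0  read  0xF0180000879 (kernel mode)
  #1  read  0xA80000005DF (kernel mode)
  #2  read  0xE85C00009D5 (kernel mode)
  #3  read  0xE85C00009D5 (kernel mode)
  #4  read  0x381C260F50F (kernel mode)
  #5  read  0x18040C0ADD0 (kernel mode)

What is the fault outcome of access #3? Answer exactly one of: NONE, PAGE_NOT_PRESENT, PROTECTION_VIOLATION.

Trace:
#0 VA=0xF0180000879 (r,kernel):
  L0 @0x18[30] → 0x1A007  P=1,RW=1,US=1,PS=0
  L1 @0x1A[6] → 0x1D007  P=1,RW=1,US=1,PS=0
  L2 @0x1D[0] → 0x1F087  P=1,RW=1,US=1,PS=1
  ✓ 0x1F879 (huge @L2)  — 3 lookups
#1 VA=0xA80000005DF (r,kernel):
  L0 @0x18[21] → 0x22087  P=1,RW=1,US=1,PS=1
  ✓ 0x225DF (huge @L0)  — 1 lookups
#2 VA=0xE85C00009D5 (r,kernel):
  L0 @0x18[29] → 0x23007  P=1,RW=1,US=1,PS=0
  L1 @0x23[23] → 0x24087  P=1,RW=1,US=1,PS=1
  ✓ 0x249D5 (huge @L1)  — 2 lookups
#3 VA=0xE85C00009D5 (r,kernel):
  TLB hit vpn=0xE85C0000 → PA=0x249D5
#4 VA=0x381C260F50F (r,kernel):
  L0 @0x18[7] → 0x27007  P=1,RW=1,US=1,PS=0
  L1 @0x27[7] → 0x2B007  P=1,RW=1,US=1,PS=0
  L2 @0x2B[19] → 0x2E007  P=1,RW=1,US=1,PS=0
  L3 @0x2E[15] → 0x30007  P=1,RW=1,US=1,PS=0
  ✓ 0x3050F  — 4 lookups
#5 VA=0x18040C0ADD0 (r,kernel):
  L0 @0x18[3] → 0x33007  P=1,RW=1,US=1,PS=0
  L1 @0x33[1] → 0x34007  P=1,RW=1,US=1,PS=0
  L2 @0x34[6] → 0x37007  P=1,RW=1,US=1,PS=0
  L3 @0x37[10] → 0x38007  P=1,RW=1,US=1,PS=0
  ✓ 0x38DD0  — 4 lookups

Access #3 fault: NONE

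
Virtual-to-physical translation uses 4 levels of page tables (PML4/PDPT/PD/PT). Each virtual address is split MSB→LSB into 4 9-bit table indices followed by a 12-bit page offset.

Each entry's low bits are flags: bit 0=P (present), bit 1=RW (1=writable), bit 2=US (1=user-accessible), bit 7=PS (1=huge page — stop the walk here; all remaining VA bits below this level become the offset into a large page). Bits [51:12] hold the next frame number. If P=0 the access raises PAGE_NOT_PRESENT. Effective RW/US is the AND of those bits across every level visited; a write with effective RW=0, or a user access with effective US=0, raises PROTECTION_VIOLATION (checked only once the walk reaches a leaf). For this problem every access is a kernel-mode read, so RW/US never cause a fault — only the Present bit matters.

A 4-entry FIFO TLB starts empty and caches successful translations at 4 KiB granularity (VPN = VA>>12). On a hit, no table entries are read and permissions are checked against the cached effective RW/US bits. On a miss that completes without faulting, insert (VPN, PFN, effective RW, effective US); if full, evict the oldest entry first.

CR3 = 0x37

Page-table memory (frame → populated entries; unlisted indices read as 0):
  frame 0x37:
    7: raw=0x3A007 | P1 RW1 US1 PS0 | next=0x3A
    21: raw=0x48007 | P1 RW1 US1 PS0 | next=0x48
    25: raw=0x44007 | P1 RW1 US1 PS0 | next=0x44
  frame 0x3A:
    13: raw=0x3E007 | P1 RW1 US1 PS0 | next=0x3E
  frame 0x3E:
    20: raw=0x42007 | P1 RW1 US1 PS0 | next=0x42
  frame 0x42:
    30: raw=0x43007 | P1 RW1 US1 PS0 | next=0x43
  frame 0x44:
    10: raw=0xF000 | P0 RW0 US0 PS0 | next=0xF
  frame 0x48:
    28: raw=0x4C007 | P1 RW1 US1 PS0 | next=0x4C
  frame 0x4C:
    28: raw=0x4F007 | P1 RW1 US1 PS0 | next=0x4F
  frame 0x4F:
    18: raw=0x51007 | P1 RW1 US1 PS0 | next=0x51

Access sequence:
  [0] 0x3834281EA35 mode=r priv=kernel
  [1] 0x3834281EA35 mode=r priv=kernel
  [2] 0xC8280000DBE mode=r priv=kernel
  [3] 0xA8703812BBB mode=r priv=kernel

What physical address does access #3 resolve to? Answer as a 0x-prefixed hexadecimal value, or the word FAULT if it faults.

Walk each access:
#0 VA=0x3834281EA35 (r,kernel):
  [0] read 0x37 idx=7: raw=0x3A007 flags P=1 W=1 U=1 S=0
  [1] read 0x3A idx=13: raw=0x3E007 flags P=1 W=1 U=1 S=0
  [2] read 0x3E idx=20: raw=0x42007 flags P=1 W=1 U=1 S=0
  [3] read 0x42 idx=30: raw=0x43007 flags P=1 W=1 U=1 S=0
  ✓ 0x43A35  — 4 lookups
#1 VA=0x3834281EA35 (r,kernel):
  TLB hit vpn=0x3834281E → PA=0x43A35
#2 VA=0xC8280000DBE (r,kernel):
  [0] read 0x37 idx=25: raw=0x44007 flags P=1 W=1 U=1 S=0
  [1] read 0x44 idx=10: raw=0xF000 flags P=0 W=0 U=0 S=0
  ⇒ fault: PAGE_NOT_PRESENT  — 2 lookups
#3 VA=0xA8703812BBB (r,kernel):
  [0] read 0x37 idx=21: raw=0x48007 flags P=1 W=1 U=1 S=0
  [1] read 0x48 idx=28: raw=0x4C007 flags P=1 W=1 U=1 S=0
  [2] read 0x4C idx=28: raw=0x4F007 flags P=1 W=1 U=1 S=0
  [3] read 0x4F idx=18: raw=0x51007 flags P=1 W=1 U=1 S=0
  ✓ 0x51BBB  — 4 lookups

Access #3 PA: 0x51BBB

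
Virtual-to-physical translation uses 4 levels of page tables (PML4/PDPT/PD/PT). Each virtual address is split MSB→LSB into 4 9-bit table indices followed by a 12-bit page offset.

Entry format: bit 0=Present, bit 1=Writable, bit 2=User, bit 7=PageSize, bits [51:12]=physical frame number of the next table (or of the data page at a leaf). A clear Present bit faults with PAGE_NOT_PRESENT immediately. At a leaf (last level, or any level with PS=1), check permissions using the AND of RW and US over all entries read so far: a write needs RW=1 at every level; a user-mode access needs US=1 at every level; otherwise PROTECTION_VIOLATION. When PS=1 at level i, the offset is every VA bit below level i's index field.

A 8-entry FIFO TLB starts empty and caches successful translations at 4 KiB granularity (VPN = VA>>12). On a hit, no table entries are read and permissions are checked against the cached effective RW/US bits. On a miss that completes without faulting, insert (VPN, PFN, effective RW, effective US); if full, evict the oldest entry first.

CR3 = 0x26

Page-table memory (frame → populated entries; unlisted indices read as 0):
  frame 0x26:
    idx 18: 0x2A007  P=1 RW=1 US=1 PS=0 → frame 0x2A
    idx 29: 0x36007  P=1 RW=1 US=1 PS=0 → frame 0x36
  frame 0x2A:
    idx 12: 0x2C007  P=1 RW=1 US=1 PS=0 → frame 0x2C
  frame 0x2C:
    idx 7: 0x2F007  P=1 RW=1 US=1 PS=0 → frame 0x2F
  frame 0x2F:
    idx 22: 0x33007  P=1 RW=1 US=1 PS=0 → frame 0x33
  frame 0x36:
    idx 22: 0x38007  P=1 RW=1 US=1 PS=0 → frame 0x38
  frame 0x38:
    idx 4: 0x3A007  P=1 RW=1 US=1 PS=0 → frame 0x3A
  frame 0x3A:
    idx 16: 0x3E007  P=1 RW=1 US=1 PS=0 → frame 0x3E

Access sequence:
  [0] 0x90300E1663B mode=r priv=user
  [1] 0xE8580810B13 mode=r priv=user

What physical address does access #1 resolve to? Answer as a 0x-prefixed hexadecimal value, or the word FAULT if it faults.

Walk each access:
#0 VA=0x90300E1663B (r,user):
  lvl0: tbl 0x26, slot 18 ⇒ 0x2A007 (P1/RW1/US1/PS0)
  lvl1: tbl 0x2A, slot 12 ⇒ 0x2C007 (P1/RW1/US1/PS0)
  lvl2: tbl 0x2C, slot 7 ⇒ 0x2F007 (P1/RW1/US1/PS0)
  lvl3: tbl 0x2F, slot 22 ⇒ 0x33007 (P1/RW1/US1/PS0)
  ⇒ phys 0x3363B  [4 reads]
#1 VA=0xE8580810B13 (r,user):
  lvl0: tbl 0x26, slot 29 ⇒ 0x36007 (P1/RW1/US1/PS0)
  lvl1: tbl 0x36, slot 22 ⇒ 0x38007 (P1/RW1/US1/PS0)
  lvl2: tbl 0x38, slot 4 ⇒ 0x3A007 (P1/RW1/US1/PS0)
  lvl3: tbl 0x3A, slot 16 ⇒ 0x3E007 (P1/RW1/US1/PS0)
  ⇒ phys 0x3EB13  [4 reads]

Access #1 PA: 0x3EB13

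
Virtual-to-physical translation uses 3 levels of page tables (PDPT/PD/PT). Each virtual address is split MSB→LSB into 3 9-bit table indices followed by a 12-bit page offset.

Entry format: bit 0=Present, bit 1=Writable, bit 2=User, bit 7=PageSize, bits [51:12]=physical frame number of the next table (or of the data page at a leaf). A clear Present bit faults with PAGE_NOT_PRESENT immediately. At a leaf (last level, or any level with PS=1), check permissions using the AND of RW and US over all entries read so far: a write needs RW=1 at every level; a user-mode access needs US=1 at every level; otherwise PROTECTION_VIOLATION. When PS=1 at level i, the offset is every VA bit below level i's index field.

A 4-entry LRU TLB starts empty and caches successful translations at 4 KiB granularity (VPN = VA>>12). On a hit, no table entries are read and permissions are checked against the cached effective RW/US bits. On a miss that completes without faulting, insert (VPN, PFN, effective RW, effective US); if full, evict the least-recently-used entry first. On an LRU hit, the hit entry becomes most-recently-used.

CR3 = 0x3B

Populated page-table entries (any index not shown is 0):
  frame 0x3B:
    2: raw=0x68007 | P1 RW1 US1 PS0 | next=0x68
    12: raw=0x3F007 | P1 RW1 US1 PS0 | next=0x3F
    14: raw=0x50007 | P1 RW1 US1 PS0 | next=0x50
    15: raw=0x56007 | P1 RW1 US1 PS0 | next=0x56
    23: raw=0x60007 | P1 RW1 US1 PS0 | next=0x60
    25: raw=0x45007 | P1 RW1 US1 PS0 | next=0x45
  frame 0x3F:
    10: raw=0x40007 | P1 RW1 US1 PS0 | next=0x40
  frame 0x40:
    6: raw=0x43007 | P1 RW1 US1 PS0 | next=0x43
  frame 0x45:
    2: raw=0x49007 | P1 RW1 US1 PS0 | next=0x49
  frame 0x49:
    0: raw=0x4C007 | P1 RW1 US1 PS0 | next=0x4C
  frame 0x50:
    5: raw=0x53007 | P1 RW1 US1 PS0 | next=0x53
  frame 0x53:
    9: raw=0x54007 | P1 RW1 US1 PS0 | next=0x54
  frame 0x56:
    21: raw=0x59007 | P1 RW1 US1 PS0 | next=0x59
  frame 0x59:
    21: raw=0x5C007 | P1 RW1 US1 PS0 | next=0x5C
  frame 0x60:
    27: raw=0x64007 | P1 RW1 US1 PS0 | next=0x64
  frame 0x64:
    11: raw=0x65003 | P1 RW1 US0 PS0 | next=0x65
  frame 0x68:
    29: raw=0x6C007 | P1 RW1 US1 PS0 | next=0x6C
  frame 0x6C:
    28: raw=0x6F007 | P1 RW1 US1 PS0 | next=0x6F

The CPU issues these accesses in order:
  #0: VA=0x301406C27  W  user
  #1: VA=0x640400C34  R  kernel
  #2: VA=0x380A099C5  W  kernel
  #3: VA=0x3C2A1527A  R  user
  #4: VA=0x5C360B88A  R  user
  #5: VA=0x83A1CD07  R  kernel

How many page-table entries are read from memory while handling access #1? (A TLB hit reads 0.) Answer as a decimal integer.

Walk each access:
#0 VA=0x301406C27 (w,user):
  L0: frame=0x3B idx=12 entry=0x3F007 [P=1 RW=1 US=1 PS=0]
  L1: frame=0x3F idx=10 entry=0x40007 [P=1 RW=1 US=1 PS=0]
  L2: frame=0x40 idx=6 entry=0x43007 [P=1 RW=1 US=1 PS=0]
  → PA=0x43C27  (3 entries read)
#1 VA=0x640400C34 (r,kernel):
  L0: frame=0x3B idx=25 entry=0x45007 [P=1 RW=1 US=1 PS=0]
  L1: frame=0x45 idx=2 entry=0x49007 [P=1 RW=1 US=1 PS=0]
  L2: frame=0x49 idx=0 entry=0x4C007 [P=1 RW=1 US=1 PS=0]
  → PA=0x4CC34  (3 entries read)
#2 VA=0x380A099C5 (w,kernel):
  L0: frame=0x3B idx=14 entry=0x50007 [P=1 RW=1 US=1 PS=0]
  L1: frame=0x50 idx=5 entry=0x53007 [P=1 RW=1 US=1 PS=0]
  L2: frame=0x53 idx=9 entry=0x54007 [P=1 RW=1 US=1 PS=0]
  → PA=0x549C5  (3 entries read)
#3 VA=0x3C2A1527A (r,user):
  L0: frame=0x3B idx=15 entry=0x56007 [P=1 RW=1 US=1 PS=0]
  L1: frame=0x56 idx=21 entry=0x59007 [P=1 RW=1 US=1 PS=0]
  L2: frame=0x59 idx=21 entry=0x5C007 [P=1 RW=1 US=1 PS=0]
  → PA=0x5C27A  (3 entries read)
#4 VA=0x5C360B88A (r,user):
  L0: frame=0x3B idx=23 entry=0x60007 [P=1 RW=1 US=1 PS=0]
  L1: frame=0x60 idx=27 entry=0x64007 [P=1 RW=1 US=1 PS=0]
  L2: frame=0x64 idx=11 entry=0x65003 [P=1 RW=1 US=0 PS=0]
  → PROTECTION_VIOLATION  (3 entries read)
#5 VA=0x83A1CD07 (r,kernel):
  L0: frame=0x3B idx=2 entry=0x68007 [P=1 RW=1 US=1 PS=0]
  L1: frame=0x68 idx=29 entry=0x6C007 [P=1 RW=1 US=1 PS=0]
  L2: frame=0x6C idx=28 entry=0x6F007 [P=1 RW=1 US=1 PS=0]
  → PA=0x6FD07  (3 entries read)

Entries read for #1: 3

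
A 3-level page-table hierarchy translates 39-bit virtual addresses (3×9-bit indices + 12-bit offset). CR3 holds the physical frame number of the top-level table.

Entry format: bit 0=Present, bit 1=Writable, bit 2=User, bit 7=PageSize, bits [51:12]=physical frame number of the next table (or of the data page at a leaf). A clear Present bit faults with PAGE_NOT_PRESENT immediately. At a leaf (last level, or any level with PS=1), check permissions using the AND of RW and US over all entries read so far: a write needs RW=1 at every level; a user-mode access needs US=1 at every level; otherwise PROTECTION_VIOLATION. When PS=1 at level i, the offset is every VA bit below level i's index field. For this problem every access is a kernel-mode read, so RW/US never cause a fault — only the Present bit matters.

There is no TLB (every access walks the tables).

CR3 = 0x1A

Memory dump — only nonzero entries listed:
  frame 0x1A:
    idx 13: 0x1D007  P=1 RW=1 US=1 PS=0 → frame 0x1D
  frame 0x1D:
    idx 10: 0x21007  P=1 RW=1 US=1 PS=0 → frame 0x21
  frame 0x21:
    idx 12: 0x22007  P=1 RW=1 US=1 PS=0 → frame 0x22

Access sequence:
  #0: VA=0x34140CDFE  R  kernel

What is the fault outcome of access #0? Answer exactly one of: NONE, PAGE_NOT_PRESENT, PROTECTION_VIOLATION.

Walk each access:
#0 VA=0x34140CDFE (r,kernel):
  L0 @0x1A[13] → 0x1D007  P=1,RW=1,US=1,PS=0
  L1 @0x1D[10] → 0x21007  P=1,RW=1,US=1,PS=0
  L2 @0x21[12] → 0x22007  P=1,RW=1,US=1,PS=0
  ✓ 0x22DFE  — 3 lookups

Access #0 fault: NONE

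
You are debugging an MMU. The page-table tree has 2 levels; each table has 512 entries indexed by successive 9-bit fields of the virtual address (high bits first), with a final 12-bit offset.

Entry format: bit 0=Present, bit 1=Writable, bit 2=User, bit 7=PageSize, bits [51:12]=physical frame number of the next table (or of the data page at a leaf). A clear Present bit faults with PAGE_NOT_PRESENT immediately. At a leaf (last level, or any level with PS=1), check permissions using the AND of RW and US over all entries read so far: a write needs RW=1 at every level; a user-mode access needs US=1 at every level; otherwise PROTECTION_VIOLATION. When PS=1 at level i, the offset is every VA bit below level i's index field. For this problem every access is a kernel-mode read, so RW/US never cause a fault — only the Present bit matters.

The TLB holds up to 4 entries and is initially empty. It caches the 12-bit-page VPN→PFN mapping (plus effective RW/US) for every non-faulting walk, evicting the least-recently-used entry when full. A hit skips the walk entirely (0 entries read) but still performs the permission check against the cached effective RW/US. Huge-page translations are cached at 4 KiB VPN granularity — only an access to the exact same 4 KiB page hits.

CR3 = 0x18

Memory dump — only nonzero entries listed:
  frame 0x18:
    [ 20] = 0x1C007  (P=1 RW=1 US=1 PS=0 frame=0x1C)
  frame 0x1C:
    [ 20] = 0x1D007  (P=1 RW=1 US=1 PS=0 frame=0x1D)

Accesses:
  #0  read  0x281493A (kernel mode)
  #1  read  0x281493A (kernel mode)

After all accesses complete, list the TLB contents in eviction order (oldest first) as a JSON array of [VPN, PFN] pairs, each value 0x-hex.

Per-access translation:
#0 VA=0x281493A (r,kernel):
  [0] read 0x18 idx=20: raw=0x1C007 flags P=1 W=1 U=1 S=0
  [1] read 0x1C idx=20: raw=0x1D007 flags P=1 W=1 U=1 S=0
  → PA=0x1D93A  (2 entries read)
#1 VA=0x281493A (r,kernel):
  TLB hit vpn=0x2814 → PA=0x1D93A

TLB: [["0x2814", "0x1D"]]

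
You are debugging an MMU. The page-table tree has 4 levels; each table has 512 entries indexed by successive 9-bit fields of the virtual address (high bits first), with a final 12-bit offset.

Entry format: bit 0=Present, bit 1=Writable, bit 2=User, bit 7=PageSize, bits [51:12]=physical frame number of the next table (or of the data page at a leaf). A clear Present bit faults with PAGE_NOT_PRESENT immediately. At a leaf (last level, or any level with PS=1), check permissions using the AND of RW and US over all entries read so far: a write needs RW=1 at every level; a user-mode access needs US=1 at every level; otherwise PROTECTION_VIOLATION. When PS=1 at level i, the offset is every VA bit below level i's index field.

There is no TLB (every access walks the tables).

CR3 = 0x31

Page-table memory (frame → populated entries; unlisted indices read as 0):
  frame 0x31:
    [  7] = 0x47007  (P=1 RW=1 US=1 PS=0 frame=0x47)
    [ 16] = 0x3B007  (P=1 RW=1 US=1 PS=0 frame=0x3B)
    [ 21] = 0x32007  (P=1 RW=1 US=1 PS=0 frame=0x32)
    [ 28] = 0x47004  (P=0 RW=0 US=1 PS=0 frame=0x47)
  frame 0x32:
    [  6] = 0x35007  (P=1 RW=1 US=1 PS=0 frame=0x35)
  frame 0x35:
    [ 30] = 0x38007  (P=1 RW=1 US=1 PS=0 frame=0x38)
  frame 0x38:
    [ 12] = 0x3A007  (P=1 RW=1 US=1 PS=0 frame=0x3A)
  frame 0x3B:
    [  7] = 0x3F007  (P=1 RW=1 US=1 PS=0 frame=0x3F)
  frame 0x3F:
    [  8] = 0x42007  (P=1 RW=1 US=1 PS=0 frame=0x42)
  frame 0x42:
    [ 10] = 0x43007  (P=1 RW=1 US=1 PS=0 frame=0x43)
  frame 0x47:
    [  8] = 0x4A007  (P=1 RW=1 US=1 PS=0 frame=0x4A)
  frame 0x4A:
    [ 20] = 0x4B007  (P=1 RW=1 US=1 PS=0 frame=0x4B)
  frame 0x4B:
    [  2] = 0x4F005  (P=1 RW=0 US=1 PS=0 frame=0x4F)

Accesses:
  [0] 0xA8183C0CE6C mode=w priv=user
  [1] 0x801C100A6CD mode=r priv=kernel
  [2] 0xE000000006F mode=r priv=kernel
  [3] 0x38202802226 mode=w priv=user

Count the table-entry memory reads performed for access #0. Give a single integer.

Trace:
#0 VA=0xA8183C0CE6C (w,user):
  L0 @0x31[21] → 0x32007  P=1,RW=1,US=1,PS=0
  L1 @0x32[6] → 0x35007  P=1,RW=1,US=1,PS=0
  L2 @0x35[30] → 0x38007  P=1,RW=1,US=1,PS=0
  L3 @0x38[12] → 0x3A007  P=1,RW=1,US=1,PS=0
  ⇒ phys 0x3AE6C  [4 reads]
#1 VA=0x801C100A6CD (r,kernel):
  L0 @0x31[16] → 0x3B007  P=1,RW=1,US=1,PS=0
  L1 @0x3B[7] → 0x3F007  P=1,RW=1,US=1,PS=0
  L2 @0x3F[8] → 0x42007  P=1,RW=1,US=1,PS=0
  L3 @0x42[10] → 0x43007  P=1,RW=1,US=1,PS=0
  ⇒ phys 0x436CD  [4 reads]
#2 VA=0xE000000006F (r,kernel):
  L0 @0x31[28] → 0x47004  P=0,RW=0,US=1,PS=0
  ⇒ fault: PAGE_NOT_PRESENT  — 1 lookups
#3 VA=0x38202802226 (w,user):
  L0 @0x31[7] → 0x47007  P=1,RW=1,US=1,PS=0
  L1 @0x47[8] → 0x4A007  P=1,RW=1,US=1,PS=0
  L2 @0x4A[20] → 0x4B007  P=1,RW=1,US=1,PS=0
  L3 @0x4B[2] → 0x4F005  P=1,RW=0,US=1,PS=0
  ⇒ fault: PROTECTION_VIOLATION  — 4 lookups

Entries read for #0: 4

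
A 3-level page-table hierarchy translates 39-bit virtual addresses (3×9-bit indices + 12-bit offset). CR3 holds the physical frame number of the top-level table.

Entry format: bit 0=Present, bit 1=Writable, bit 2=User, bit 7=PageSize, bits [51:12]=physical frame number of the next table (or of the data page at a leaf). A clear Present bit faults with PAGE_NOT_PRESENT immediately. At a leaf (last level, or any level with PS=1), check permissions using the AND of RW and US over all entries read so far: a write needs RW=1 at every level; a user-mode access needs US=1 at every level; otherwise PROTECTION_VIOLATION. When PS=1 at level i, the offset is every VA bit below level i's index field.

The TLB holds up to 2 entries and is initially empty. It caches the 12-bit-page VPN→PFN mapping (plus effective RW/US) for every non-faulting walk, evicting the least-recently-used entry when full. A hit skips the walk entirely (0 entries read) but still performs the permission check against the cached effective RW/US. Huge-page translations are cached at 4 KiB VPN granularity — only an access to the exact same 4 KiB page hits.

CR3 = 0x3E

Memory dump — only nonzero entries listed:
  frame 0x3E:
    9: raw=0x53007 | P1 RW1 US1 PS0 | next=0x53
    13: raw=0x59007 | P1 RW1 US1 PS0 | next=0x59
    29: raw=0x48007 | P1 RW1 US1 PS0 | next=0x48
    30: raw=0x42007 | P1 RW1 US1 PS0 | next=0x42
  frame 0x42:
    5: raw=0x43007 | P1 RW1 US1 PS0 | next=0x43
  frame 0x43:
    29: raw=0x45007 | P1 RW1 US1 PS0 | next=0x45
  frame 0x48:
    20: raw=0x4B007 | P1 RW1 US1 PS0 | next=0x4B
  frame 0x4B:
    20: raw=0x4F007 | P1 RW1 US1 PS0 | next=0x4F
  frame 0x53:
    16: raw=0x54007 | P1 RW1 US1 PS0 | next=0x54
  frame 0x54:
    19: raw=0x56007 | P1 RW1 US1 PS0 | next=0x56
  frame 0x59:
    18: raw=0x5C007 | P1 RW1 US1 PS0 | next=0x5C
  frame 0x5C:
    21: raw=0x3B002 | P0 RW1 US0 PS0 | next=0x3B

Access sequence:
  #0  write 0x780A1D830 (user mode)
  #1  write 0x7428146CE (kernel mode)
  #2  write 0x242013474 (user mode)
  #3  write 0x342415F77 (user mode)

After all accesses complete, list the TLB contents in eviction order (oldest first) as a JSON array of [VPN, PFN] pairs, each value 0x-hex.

Trace:
#0 VA=0x780A1D830 (w,user):
  lvl0: tbl 0x3E, slot 30 ⇒ 0x42007 (P1/RW1/US1/PS0)
  lvl1: tbl 0x42, slot 5 ⇒ 0x43007 (P1/RW1/US1/PS0)
  lvl2: tbl 0x43, slot 29 ⇒ 0x45007 (P1/RW1/US1/PS0)
  ⇒ phys 0x45830  [3 reads]
#1 VA=0x7428146CE (w,kernel):
  lvl0: tbl 0x3E, slot 29 ⇒ 0x48007 (P1/RW1/US1/PS0)
  lvl1: tbl 0x48, slot 20 ⇒ 0x4B007 (P1/RW1/US1/PS0)
  lvl2: tbl 0x4B, slot 20 ⇒ 0x4F007 (P1/RW1/US1/PS0)
  ⇒ phys 0x4F6CE  [3 reads]
#2 VA=0x242013474 (w,user):
  lvl0: tbl 0x3E, slot 9 ⇒ 0x53007 (P1/RW1/US1/PS0)
  lvl1: tbl 0x53, slot 16 ⇒ 0x54007 (P1/RW1/US1/PS0)
  lvl2: tbl 0x54, slot 19 ⇒ 0x56007 (P1/RW1/US1/PS0)
  ⇒ phys 0x56474  [3 reads]
#3 VA=0x342415F77 (w,user):
  lvl0: tbl 0x3E, slot 13 ⇒ 0x59007 (P1/RW1/US1/PS0)
  lvl1: tbl 0x59, slot 18 ⇒ 0x5C007 (P1/RW1/US1/PS0)
  lvl2: tbl 0x5C, slot 21 ⇒ 0x3B002 (P0/RW1/US0/PS0)
  ⇒ fault: PAGE_NOT_PRESENT  — 3 lookups

TLB: [["0x742814", "0x4F"], ["0x242013", "0x56"]]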